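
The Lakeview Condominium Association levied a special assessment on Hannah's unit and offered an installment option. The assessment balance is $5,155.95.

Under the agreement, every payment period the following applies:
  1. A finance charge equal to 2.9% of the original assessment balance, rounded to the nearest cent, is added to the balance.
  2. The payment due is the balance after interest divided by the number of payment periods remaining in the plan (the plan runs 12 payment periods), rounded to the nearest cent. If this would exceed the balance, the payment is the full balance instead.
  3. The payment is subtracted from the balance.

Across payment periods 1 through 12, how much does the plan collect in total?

$6,950.19

Payment period 1: $5,155.95 +$149.52 interest = $5,305.47; pay $442.12 → $4,863.35
Payment period 2: $4,863.35 +$149.52 interest = $5,012.87; pay $455.72 → $4,557.15
Payment period 3: $4,557.15 +$149.52 interest = $4,706.67; pay $470.67 → $4,236.00
Payment period 4: $4,236.00 +$149.52 interest = $4,385.52; pay $487.28 → $3,898.24
Payment period 5: $3,898.24 +$149.52 interest = $4,047.76; pay $505.97 → $3,541.79
Payment period 6: $3,541.79 +$149.52 interest = $3,691.31; pay $527.33 → $3,163.98
Payment period 7: $3,163.98 +$149.52 interest = $3,313.50; pay $552.25 → $2,761.25
Payment period 8: $2,761.25 +$149.52 interest = $2,910.77; pay $582.15 → $2,328.62
Payment period 9: $2,328.62 +$149.52 interest = $2,478.14; pay $619.54 → $1,858.60
Payment period 10: $1,858.60 +$149.52 interest = $2,008.12; pay $669.37 → $1,338.75
Payment period 11: $1,338.75 +$149.52 interest = $1,488.27; pay $744.14 → $744.13
Payment period 12: $744.13 +$149.52 interest = $893.65; pay $893.65 → $0.00
Total paid: $6,950.19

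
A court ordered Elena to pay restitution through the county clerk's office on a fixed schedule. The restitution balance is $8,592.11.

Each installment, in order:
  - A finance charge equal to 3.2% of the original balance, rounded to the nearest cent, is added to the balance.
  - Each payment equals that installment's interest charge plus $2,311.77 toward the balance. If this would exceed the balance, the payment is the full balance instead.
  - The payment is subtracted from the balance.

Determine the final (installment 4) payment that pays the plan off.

Installment 1: $8,592.11 +$274.95 interest = $8,867.06; pay $2,586.72 → $6,280.34
Installment 2: $6,280.34 +$274.95 interest = $6,555.29; pay $2,586.72 → $3,968.57
Installment 3: $3,968.57 +$274.95 interest = $4,243.52; pay $2,586.72 → $1,656.80
Installment 4: $1,656.80 +$274.95 interest = $1,931.75; pay $1,931.75 → $0.00

$1,931.75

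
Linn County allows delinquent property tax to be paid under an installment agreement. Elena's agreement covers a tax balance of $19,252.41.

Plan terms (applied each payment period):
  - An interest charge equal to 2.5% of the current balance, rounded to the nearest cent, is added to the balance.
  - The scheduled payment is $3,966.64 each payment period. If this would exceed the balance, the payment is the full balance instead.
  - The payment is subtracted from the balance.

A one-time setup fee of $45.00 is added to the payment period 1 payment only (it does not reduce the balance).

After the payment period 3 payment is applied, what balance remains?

$8,532.85

Payment period 1: opening $19,252.41; interest $481.31 → $19,733.72; payment $3,966.64 (+ $45.00 fee); balance $15,767.08
Payment period 2: opening $15,767.08; interest $394.18 → $16,161.26; payment $3,966.64; balance $12,194.62
Payment period 3: opening $12,194.62; interest $304.87 → $12,499.49; payment $3,966.64; balance $8,532.85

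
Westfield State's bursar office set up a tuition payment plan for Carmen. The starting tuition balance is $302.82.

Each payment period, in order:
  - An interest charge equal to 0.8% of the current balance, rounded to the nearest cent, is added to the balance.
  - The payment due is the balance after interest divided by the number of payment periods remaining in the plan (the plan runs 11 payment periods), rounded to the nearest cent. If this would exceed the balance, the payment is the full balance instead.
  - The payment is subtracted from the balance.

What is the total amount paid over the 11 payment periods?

$317.74

# | Opening | Interest | Payment | End bal
1 | $302.82 | $2.42 | $27.75 | $277.49
2 | $277.49 | $2.22 | $27.97 | $251.74
3 | $251.74 | $2.01 | $28.19 | $225.56
4 | $225.56 | $1.80 | $28.42 | $198.94
5 | $198.94 | $1.59 | $28.65 | $171.88
6 | $171.88 | $1.38 | $28.88 | $144.38
7 | $144.38 | $1.16 | $29.11 | $116.43
8 | $116.43 | $0.93 | $29.34 | $88.02
9 | $88.02 | $0.70 | $29.57 | $59.15
10 | $59.15 | $0.47 | $29.81 | $29.81
11 | $29.81 | $0.24 | $30.05 | $0.00
Total paid: $317.74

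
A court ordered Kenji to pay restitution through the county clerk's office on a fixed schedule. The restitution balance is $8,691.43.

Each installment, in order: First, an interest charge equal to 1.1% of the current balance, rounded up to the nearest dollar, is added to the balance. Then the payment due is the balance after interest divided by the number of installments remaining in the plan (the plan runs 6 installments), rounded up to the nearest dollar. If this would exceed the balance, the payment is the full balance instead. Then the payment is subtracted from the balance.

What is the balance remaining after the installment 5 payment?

# | Opening | Interest | Payment | End bal
1 | $8,691.43 | $96.00 | $1,465.00 | $7,322.43
2 | $7,322.43 | $81.00 | $1,481.00 | $5,922.43
3 | $5,922.43 | $66.00 | $1,498.00 | $4,490.43
4 | $4,490.43 | $50.00 | $1,514.00 | $3,026.43
5 | $3,026.43 | $34.00 | $1,531.00 | $1,529.43

$1,529.43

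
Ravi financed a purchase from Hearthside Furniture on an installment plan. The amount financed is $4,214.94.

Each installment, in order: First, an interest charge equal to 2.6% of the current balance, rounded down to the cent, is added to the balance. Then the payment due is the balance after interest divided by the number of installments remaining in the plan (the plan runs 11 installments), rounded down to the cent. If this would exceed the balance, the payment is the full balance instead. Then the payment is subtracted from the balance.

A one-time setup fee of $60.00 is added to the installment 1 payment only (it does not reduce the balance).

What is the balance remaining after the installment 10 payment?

Installment 1: opening $4,214.94; interest $109.58 → $4,324.52; payment $393.13 (+ $60.00 fee); balance $3,931.39
Installment 2: opening $3,931.39; interest $102.21 → $4,033.60; payment $403.36; balance $3,630.24
Installment 3: opening $3,630.24; interest $94.38 → $3,724.62; payment $413.84; balance $3,310.78
Installment 4: opening $3,310.78; interest $86.08 → $3,396.86; payment $424.60; balance $2,972.26
Installment 5: opening $2,972.26; interest $77.27 → $3,049.53; payment $435.64; balance $2,613.89
Installment 6: opening $2,613.89; interest $67.96 → $2,681.85; payment $446.97; balance $2,234.88
Installment 7: opening $2,234.88; interest $58.10 → $2,292.98; payment $458.59; balance $1,834.39
Installment 8: opening $1,834.39; interest $47.69 → $1,882.08; payment $470.52; balance $1,411.56
Installment 9: opening $1,411.56; interest $36.70 → $1,448.26; payment $482.75; balance $965.51
Installment 10: opening $965.51; interest $25.10 → $990.61; payment $495.30; balance $495.31

$495.31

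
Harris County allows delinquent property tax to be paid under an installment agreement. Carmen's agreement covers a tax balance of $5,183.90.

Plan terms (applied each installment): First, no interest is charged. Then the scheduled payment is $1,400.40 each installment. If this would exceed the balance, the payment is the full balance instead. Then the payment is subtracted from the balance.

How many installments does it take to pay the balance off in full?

Installment 1: $5,183.90 − $1,400.40 → $3,783.50
Installment 2: $3,783.50 − $1,400.40 → $2,383.10
Installment 3: $2,383.10 − $1,400.40 → $982.70
Installment 4: $982.70 − $982.70 → $0.00
Balance reaches $0.00 in installment 4.

4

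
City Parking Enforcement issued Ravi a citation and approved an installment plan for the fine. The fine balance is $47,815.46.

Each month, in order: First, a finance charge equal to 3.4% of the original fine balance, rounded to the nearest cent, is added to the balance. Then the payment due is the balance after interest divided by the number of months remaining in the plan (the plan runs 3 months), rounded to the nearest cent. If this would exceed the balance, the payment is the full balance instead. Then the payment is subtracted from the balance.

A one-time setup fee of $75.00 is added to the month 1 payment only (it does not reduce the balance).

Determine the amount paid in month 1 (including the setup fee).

$16,555.40

# | Opening | Interest | Payment | Fee | End bal
1 | $47,815.46 | $1,625.73 | $16,480.40 | $75.00 | $32,960.79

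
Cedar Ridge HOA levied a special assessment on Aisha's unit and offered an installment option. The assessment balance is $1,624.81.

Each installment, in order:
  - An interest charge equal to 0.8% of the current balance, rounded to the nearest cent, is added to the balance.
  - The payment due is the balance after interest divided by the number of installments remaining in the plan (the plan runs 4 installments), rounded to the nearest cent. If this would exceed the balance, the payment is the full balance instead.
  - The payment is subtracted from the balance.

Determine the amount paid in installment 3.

Installment 1: opening $1,624.81; interest $13.00 → $1,637.81; payment $409.45; balance $1,228.36
Installment 2: opening $1,228.36; interest $9.83 → $1,238.19; payment $412.73; balance $825.46
Installment 3: opening $825.46; interest $6.60 → $832.06; payment $416.03; balance $416.03

$416.03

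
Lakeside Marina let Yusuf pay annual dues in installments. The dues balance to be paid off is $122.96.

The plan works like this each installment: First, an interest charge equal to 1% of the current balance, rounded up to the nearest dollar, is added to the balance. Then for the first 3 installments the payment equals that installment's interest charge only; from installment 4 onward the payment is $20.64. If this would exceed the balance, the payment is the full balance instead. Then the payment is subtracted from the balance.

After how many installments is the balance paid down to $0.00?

Installment 1: $122.96 +$2.00 interest = $124.96; pay $2.00 → $122.96
Installment 2: $122.96 +$2.00 interest = $124.96; pay $2.00 → $122.96
Installment 3: $122.96 +$2.00 interest = $124.96; pay $2.00 → $122.96
Installment 4: $122.96 +$2.00 interest = $124.96; pay $20.64 → $104.32
Installment 5: $104.32 +$2.00 interest = $106.32; pay $20.64 → $85.68
Installment 6: $85.68 +$1.00 interest = $86.68; pay $20.64 → $66.04
Installment 7: $66.04 +$1.00 interest = $67.04; pay $20.64 → $46.40
Installment 8: $46.40 +$1.00 interest = $47.40; pay $20.64 → $26.76
Installment 9: $26.76 +$1.00 interest = $27.76; pay $20.64 → $7.12
Installment 10: $7.12 +$1.00 interest = $8.12; pay $8.12 → $0.00
Balance reaches $0.00 in installment 10.

10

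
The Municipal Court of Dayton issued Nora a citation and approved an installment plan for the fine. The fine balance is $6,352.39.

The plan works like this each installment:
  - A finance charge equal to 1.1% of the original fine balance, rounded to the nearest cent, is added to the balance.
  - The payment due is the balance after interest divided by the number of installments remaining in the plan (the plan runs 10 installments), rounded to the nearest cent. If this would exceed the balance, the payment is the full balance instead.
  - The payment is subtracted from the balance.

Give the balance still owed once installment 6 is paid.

$2,777.32

# | Opening | Interest | Payment | End bal
1 | $6,352.39 | $69.88 | $642.23 | $5,780.04
2 | $5,780.04 | $69.88 | $649.99 | $5,199.93
3 | $5,199.93 | $69.88 | $658.73 | $4,611.08
4 | $4,611.08 | $69.88 | $668.71 | $4,012.25
5 | $4,012.25 | $69.88 | $680.36 | $3,401.77
6 | $3,401.77 | $69.88 | $694.33 | $2,777.32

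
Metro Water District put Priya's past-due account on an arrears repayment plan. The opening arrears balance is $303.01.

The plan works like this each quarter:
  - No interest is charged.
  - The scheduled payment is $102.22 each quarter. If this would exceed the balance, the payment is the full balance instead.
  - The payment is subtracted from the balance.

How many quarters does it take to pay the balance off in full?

Quarter 1: $303.01 − $102.22 → $200.79
Quarter 2: $200.79 − $102.22 → $98.57
Quarter 3: $98.57 − $98.57 → $0.00
Balance reaches $0.00 in quarter 3.

3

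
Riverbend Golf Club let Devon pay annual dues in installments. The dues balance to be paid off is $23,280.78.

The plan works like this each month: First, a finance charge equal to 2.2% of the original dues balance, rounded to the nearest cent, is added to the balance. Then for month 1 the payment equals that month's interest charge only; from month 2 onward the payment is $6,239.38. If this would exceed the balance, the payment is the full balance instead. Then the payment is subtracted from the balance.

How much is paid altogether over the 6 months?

$26,353.86

Month 1: opening $23,280.78; interest $512.18 → $23,792.96; payment $512.18; balance $23,280.78
Month 2: opening $23,280.78; interest $512.18 → $23,792.96; payment $6,239.38; balance $17,553.58
Month 3: opening $17,553.58; interest $512.18 → $18,065.76; payment $6,239.38; balance $11,826.38
Month 4: opening $11,826.38; interest $512.18 → $12,338.56; payment $6,239.38; balance $6,099.18
Month 5: opening $6,099.18; interest $512.18 → $6,611.36; payment $6,239.38; balance $371.98
Month 6: opening $371.98; interest $512.18 → $884.16; payment $884.16; balance $0.00
Total paid: $26,353.86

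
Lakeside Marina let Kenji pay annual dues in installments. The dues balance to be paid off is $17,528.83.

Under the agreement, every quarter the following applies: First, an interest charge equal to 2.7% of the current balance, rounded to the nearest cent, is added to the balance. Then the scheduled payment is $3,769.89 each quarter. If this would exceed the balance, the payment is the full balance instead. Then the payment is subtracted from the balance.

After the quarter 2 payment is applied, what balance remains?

Quarter 1: opening $17,528.83; interest $473.28 → $18,002.11; payment $3,769.89; balance $14,232.22
Quarter 2: opening $14,232.22; interest $384.27 → $14,616.49; payment $3,769.89; balance $10,846.60

$10,846.60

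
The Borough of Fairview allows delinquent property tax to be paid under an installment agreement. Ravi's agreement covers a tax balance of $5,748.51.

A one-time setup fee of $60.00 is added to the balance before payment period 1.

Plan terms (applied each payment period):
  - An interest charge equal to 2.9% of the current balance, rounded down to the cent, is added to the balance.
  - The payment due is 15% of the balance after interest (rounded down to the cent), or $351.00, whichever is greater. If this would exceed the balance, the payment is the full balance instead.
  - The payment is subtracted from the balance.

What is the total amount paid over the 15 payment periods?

$6,908.33

Payment period 1: opening $5,808.51; interest $168.44 → $5,976.95; payment $896.54; balance $5,080.41
Payment period 2: opening $5,080.41; interest $147.33 → $5,227.74; payment $784.16; balance $4,443.58
Payment period 3: opening $4,443.58; interest $128.86 → $4,572.44; payment $685.86; balance $3,886.58
Payment period 4: opening $3,886.58; interest $112.71 → $3,999.29; payment $599.89; balance $3,399.40
Payment period 5: opening $3,399.40; interest $98.58 → $3,497.98; payment $524.69; balance $2,973.29
Payment period 6: opening $2,973.29; interest $86.22 → $3,059.51; payment $458.92; balance $2,600.59
Payment period 7: opening $2,600.59; interest $75.41 → $2,676.00; payment $401.40; balance $2,274.60
Payment period 8: opening $2,274.60; interest $65.96 → $2,340.56; payment $351.08; balance $1,989.48
Payment period 9: opening $1,989.48; interest $57.69 → $2,047.17; payment $351.00; balance $1,696.17
Payment period 10: opening $1,696.17; interest $49.18 → $1,745.35; payment $351.00; balance $1,394.35
Payment period 11: opening $1,394.35; interest $40.43 → $1,434.78; payment $351.00; balance $1,083.78
Payment period 12: opening $1,083.78; interest $31.42 → $1,115.20; payment $351.00; balance $764.20
Payment period 13: opening $764.20; interest $22.16 → $786.36; payment $351.00; balance $435.36
Payment period 14: opening $435.36; interest $12.62 → $447.98; payment $351.00; balance $96.98
Payment period 15: opening $96.98; interest $2.81 → $99.79; payment $99.79; balance $0.00
Total paid: $6,908.33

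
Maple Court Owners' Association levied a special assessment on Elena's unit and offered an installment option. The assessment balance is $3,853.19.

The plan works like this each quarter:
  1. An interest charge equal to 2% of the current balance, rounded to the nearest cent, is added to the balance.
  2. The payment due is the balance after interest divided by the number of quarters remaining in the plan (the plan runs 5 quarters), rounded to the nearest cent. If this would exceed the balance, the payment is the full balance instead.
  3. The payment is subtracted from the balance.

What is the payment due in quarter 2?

$801.77

Quarter 1: $3,853.19 +$77.06 interest = $3,930.25; pay $786.05 → $3,144.20
Quarter 2: $3,144.20 +$62.88 interest = $3,207.08; pay $801.77 → $2,405.31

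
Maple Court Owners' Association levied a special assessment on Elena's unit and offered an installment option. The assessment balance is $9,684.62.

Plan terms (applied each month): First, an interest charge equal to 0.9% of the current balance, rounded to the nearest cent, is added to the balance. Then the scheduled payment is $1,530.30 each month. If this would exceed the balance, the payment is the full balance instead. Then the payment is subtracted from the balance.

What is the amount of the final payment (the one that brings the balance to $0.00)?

Month 1: $9,684.62 +$87.16 interest = $9,771.78; pay $1,530.30 → $8,241.48
Month 2: $8,241.48 +$74.17 interest = $8,315.65; pay $1,530.30 → $6,785.35
Month 3: $6,785.35 +$61.07 interest = $6,846.42; pay $1,530.30 → $5,316.12
Month 4: $5,316.12 +$47.85 interest = $5,363.97; pay $1,530.30 → $3,833.67
Month 5: $3,833.67 +$34.50 interest = $3,868.17; pay $1,530.30 → $2,337.87
Month 6: $2,337.87 +$21.04 interest = $2,358.91; pay $1,530.30 → $828.61
Month 7: $828.61 +$7.46 interest = $836.07; pay $836.07 → $0.00

$836.07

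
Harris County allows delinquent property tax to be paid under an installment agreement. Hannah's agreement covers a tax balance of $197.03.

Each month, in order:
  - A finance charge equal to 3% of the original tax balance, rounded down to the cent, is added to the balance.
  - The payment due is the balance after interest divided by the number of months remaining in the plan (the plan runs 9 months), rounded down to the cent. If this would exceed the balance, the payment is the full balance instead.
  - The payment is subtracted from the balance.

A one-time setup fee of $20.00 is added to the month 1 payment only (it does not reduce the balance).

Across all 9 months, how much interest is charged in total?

# | Opening | Interest | Payment | Fee | End bal
1 | $197.03 | $5.91 | $22.54 | $20.00 | $180.40
2 | $180.40 | $5.91 | $23.28 | — | $163.03
3 | $163.03 | $5.91 | $24.13 | — | $144.81
4 | $144.81 | $5.91 | $25.12 | — | $125.60
5 | $125.60 | $5.91 | $26.30 | — | $105.21
6 | $105.21 | $5.91 | $27.78 | — | $83.34
7 | $83.34 | $5.91 | $29.75 | — | $59.50
8 | $59.50 | $5.91 | $32.70 | — | $32.71
9 | $32.71 | $5.91 | $38.62 | — | $0.00
Total interest: $5.91 + $5.91 + $5.91 + $5.91 + $5.91 + $5.91 + $5.91 + $5.91 + $5.91 = $53.19

$53.19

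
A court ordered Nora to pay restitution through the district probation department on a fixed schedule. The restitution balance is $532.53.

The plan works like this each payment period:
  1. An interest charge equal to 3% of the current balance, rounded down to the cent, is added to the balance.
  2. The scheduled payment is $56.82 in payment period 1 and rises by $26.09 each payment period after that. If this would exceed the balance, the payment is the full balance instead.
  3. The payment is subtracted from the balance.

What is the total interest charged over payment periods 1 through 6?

Payment period 1: $532.53 +$15.97 interest = $548.50; pay $56.82 → $491.68
Payment period 2: $491.68 +$14.75 interest = $506.43; pay $82.91 → $423.52
Payment period 3: $423.52 +$12.70 interest = $436.22; pay $109.00 → $327.22
Payment period 4: $327.22 +$9.81 interest = $337.03; pay $135.09 → $201.94
Payment period 5: $201.94 +$6.05 interest = $207.99; pay $161.18 → $46.81
Payment period 6: $46.81 +$1.40 interest = $48.21; pay $48.21 → $0.00
Total interest: $15.97 + $14.75 + $12.70 + $9.81 + $6.05 + $1.40 = $60.68

$60.68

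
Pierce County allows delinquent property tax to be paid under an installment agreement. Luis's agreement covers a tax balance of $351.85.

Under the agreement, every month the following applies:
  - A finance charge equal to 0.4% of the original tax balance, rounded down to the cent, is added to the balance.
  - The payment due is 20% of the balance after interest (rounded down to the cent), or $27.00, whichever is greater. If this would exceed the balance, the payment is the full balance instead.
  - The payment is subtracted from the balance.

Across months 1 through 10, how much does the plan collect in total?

$365.85

# | Opening | Interest | Payment | End bal
1 | $351.85 | $1.40 | $70.65 | $282.60
2 | $282.60 | $1.40 | $56.80 | $227.20
3 | $227.20 | $1.40 | $45.72 | $182.88
4 | $182.88 | $1.40 | $36.85 | $147.43
5 | $147.43 | $1.40 | $29.76 | $119.07
6 | $119.07 | $1.40 | $27.00 | $93.47
7 | $93.47 | $1.40 | $27.00 | $67.87
8 | $67.87 | $1.40 | $27.00 | $42.27
9 | $42.27 | $1.40 | $27.00 | $16.67
10 | $16.67 | $1.40 | $18.07 | $0.00
Total paid: $365.85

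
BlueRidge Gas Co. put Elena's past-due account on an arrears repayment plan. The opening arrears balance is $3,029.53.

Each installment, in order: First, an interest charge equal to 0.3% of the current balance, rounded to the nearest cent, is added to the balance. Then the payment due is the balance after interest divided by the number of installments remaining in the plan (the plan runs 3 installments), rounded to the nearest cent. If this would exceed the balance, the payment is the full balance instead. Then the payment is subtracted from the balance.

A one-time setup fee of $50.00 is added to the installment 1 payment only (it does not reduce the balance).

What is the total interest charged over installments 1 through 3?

$18.22

Installment 1: $3,029.53 +$9.09 interest = $3,038.62; pay $1,012.87 (+ $50.00 fee) → $2,025.75
Installment 2: $2,025.75 +$6.08 interest = $2,031.83; pay $1,015.92 → $1,015.91
Installment 3: $1,015.91 +$3.05 interest = $1,018.96; pay $1,018.96 → $0.00
Total interest: $9.09 + $6.08 + $3.05 = $18.22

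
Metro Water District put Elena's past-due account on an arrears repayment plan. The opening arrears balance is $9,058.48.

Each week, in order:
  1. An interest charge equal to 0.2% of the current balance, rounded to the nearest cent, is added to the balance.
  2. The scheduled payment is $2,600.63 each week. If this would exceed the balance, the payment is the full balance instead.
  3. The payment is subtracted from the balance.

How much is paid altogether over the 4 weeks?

Week 1: $9,058.48 +$18.12 interest = $9,076.60; pay $2,600.63 → $6,475.97
Week 2: $6,475.97 +$12.95 interest = $6,488.92; pay $2,600.63 → $3,888.29
Week 3: $3,888.29 +$7.78 interest = $3,896.07; pay $2,600.63 → $1,295.44
Week 4: $1,295.44 +$2.59 interest = $1,298.03; pay $1,298.03 → $0.00
Total paid: $9,099.92

$9,099.92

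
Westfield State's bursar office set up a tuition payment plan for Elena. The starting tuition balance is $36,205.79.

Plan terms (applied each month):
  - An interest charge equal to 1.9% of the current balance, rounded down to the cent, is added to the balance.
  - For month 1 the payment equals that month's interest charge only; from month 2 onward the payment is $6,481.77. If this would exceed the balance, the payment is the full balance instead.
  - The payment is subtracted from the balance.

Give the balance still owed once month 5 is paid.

$12,361.43

Month 1: opening $36,205.79; interest $687.91 → $36,893.70; payment $687.91; balance $36,205.79
Month 2: opening $36,205.79; interest $687.91 → $36,893.70; payment $6,481.77; balance $30,411.93
Month 3: opening $30,411.93; interest $577.82 → $30,989.75; payment $6,481.77; balance $24,507.98
Month 4: opening $24,507.98; interest $465.65 → $24,973.63; payment $6,481.77; balance $18,491.86
Month 5: opening $18,491.86; interest $351.34 → $18,843.20; payment $6,481.77; balance $12,361.43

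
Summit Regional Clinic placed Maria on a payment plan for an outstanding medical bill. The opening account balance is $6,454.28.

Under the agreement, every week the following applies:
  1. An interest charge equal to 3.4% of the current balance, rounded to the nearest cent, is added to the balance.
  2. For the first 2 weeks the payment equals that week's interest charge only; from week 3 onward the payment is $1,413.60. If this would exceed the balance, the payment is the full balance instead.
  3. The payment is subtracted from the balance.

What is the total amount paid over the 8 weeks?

# | Opening | Interest | Payment | End bal
1 | $6,454.28 | $219.45 | $219.45 | $6,454.28
2 | $6,454.28 | $219.45 | $219.45 | $6,454.28
3 | $6,454.28 | $219.45 | $1,413.60 | $5,260.13
4 | $5,260.13 | $178.84 | $1,413.60 | $4,025.37
5 | $4,025.37 | $136.86 | $1,413.60 | $2,748.63
6 | $2,748.63 | $93.45 | $1,413.60 | $1,428.48
7 | $1,428.48 | $48.57 | $1,413.60 | $63.45
8 | $63.45 | $2.16 | $65.61 | $0.00
Total paid: $7,572.51

$7,572.51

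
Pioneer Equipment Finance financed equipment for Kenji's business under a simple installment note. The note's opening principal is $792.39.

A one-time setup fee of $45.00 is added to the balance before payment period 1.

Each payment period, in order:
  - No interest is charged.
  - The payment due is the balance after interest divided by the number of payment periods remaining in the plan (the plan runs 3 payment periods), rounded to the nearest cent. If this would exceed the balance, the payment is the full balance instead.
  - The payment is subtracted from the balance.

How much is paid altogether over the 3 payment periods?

$837.39

Payment period 1: opening $837.39; payment $279.13; balance $558.26
Payment period 2: opening $558.26; payment $279.13; balance $279.13
Payment period 3: opening $279.13; payment $279.13; balance $0.00
Total paid: $837.39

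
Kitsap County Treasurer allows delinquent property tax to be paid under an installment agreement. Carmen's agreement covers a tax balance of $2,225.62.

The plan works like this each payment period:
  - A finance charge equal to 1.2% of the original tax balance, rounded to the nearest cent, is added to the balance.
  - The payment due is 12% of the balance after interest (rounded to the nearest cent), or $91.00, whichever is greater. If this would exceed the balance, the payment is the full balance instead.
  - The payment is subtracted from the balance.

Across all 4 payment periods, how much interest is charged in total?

Payment period 1: opening $2,225.62; interest $26.71 → $2,252.33; payment $270.28; balance $1,982.05
Payment period 2: opening $1,982.05; interest $26.71 → $2,008.76; payment $241.05; balance $1,767.71
Payment period 3: opening $1,767.71; interest $26.71 → $1,794.42; payment $215.33; balance $1,579.09
Payment period 4: opening $1,579.09; interest $26.71 → $1,605.80; payment $192.70; balance $1,413.10
Total interest: $26.71 + $26.71 + $26.71 + $26.71 = $106.84

$106.84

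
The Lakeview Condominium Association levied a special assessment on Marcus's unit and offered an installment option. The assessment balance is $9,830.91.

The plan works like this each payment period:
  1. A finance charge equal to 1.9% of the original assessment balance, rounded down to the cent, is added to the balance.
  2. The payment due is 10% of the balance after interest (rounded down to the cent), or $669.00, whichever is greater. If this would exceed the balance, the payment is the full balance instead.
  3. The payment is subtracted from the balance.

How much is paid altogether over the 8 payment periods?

# | Opening | Interest | Payment | End bal
1 | $9,830.91 | $186.78 | $1,001.76 | $9,015.93
2 | $9,015.93 | $186.78 | $920.27 | $8,282.44
3 | $8,282.44 | $186.78 | $846.92 | $7,622.30
4 | $7,622.30 | $186.78 | $780.90 | $7,028.18
5 | $7,028.18 | $186.78 | $721.49 | $6,493.47
6 | $6,493.47 | $186.78 | $669.00 | $6,011.25
7 | $6,011.25 | $186.78 | $669.00 | $5,529.03
8 | $5,529.03 | $186.78 | $669.00 | $5,046.81
Total paid: $6,278.34

$6,278.34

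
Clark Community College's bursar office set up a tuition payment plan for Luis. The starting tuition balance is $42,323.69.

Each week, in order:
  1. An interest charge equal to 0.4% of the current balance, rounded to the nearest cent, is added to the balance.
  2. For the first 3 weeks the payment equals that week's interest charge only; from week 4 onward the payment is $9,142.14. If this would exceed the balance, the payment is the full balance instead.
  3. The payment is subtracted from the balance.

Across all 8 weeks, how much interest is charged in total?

Week 1: opening $42,323.69; interest $169.29 → $42,492.98; payment $169.29; balance $42,323.69
Week 2: opening $42,323.69; interest $169.29 → $42,492.98; payment $169.29; balance $42,323.69
Week 3: opening $42,323.69; interest $169.29 → $42,492.98; payment $169.29; balance $42,323.69
Week 4: opening $42,323.69; interest $169.29 → $42,492.98; payment $9,142.14; balance $33,350.84
Week 5: opening $33,350.84; interest $133.40 → $33,484.24; payment $9,142.14; balance $24,342.10
Week 6: opening $24,342.10; interest $97.37 → $24,439.47; payment $9,142.14; balance $15,297.33
Week 7: opening $15,297.33; interest $61.19 → $15,358.52; payment $9,142.14; balance $6,216.38
Week 8: opening $6,216.38; interest $24.87 → $6,241.25; payment $6,241.25; balance $0.00
Total interest: $169.29 + $169.29 + $169.29 + $169.29 + $133.40 + $97.37 + $61.19 + $24.87 = $993.99

$993.99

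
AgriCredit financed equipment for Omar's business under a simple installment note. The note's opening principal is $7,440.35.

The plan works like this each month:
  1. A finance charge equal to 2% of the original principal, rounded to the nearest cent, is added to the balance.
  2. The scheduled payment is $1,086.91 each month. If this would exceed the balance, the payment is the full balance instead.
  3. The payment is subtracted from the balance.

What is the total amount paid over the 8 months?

$8,630.83

Month 1: opening $7,440.35; interest $148.81 → $7,589.16; payment $1,086.91; balance $6,502.25
Month 2: opening $6,502.25; interest $148.81 → $6,651.06; payment $1,086.91; balance $5,564.15
Month 3: opening $5,564.15; interest $148.81 → $5,712.96; payment $1,086.91; balance $4,626.05
Month 4: opening $4,626.05; interest $148.81 → $4,774.86; payment $1,086.91; balance $3,687.95
Month 5: opening $3,687.95; interest $148.81 → $3,836.76; payment $1,086.91; balance $2,749.85
Month 6: opening $2,749.85; interest $148.81 → $2,898.66; payment $1,086.91; balance $1,811.75
Month 7: opening $1,811.75; interest $148.81 → $1,960.56; payment $1,086.91; balance $873.65
Month 8: opening $873.65; interest $148.81 → $1,022.46; payment $1,022.46; balance $0.00
Total paid: $8,630.83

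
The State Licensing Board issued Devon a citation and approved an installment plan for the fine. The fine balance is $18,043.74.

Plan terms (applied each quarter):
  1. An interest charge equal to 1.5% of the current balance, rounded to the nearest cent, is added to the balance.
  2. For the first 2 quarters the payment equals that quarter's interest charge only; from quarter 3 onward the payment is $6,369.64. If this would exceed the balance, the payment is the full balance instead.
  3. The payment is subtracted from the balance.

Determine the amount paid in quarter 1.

Quarter 1: $18,043.74 +$270.66 interest = $18,314.40; pay $270.66 → $18,043.74

$270.66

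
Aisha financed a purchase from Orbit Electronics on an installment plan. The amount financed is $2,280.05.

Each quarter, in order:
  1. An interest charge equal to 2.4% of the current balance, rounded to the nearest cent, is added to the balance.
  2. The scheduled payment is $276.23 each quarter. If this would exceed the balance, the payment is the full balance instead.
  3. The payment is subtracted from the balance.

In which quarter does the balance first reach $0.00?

Quarter 1: $2,280.05 +$54.72 interest = $2,334.77; pay $276.23 → $2,058.54
Quarter 2: $2,058.54 +$49.40 interest = $2,107.94; pay $276.23 → $1,831.71
Quarter 3: $1,831.71 +$43.96 interest = $1,875.67; pay $276.23 → $1,599.44
Quarter 4: $1,599.44 +$38.39 interest = $1,637.83; pay $276.23 → $1,361.60
Quarter 5: $1,361.60 +$32.68 interest = $1,394.28; pay $276.23 → $1,118.05
Quarter 6: $1,118.05 +$26.83 interest = $1,144.88; pay $276.23 → $868.65
Quarter 7: $868.65 +$20.85 interest = $889.50; pay $276.23 → $613.27
Quarter 8: $613.27 +$14.72 interest = $627.99; pay $276.23 → $351.76
Quarter 9: $351.76 +$8.44 interest = $360.20; pay $276.23 → $83.97
Quarter 10: $83.97 +$2.02 interest = $85.99; pay $85.99 → $0.00
Balance reaches $0.00 in quarter 10.

10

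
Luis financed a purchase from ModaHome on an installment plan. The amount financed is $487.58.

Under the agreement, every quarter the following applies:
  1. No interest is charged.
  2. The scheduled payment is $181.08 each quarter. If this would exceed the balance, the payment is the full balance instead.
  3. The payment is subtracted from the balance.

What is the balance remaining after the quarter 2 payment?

Quarter 1: opening $487.58; payment $181.08; balance $306.50
Quarter 2: opening $306.50; payment $181.08; balance $125.42

$125.42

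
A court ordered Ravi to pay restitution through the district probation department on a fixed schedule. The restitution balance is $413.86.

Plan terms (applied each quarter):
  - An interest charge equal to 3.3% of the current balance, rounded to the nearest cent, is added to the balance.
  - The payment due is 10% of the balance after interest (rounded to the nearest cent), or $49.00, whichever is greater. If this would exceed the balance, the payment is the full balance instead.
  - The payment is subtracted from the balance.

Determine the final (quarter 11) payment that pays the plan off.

$3.17

Quarter 1: opening $413.86; interest $13.66 → $427.52; payment $49.00; balance $378.52
Quarter 2: opening $378.52; interest $12.49 → $391.01; payment $49.00; balance $342.01
Quarter 3: opening $342.01; interest $11.29 → $353.30; payment $49.00; balance $304.30
Quarter 4: opening $304.30; interest $10.04 → $314.34; payment $49.00; balance $265.34
Quarter 5: opening $265.34; interest $8.76 → $274.10; payment $49.00; balance $225.10
Quarter 6: opening $225.10; interest $7.43 → $232.53; payment $49.00; balance $183.53
Quarter 7: opening $183.53; interest $6.06 → $189.59; payment $49.00; balance $140.59
Quarter 8: opening $140.59; interest $4.64 → $145.23; payment $49.00; balance $96.23
Quarter 9: opening $96.23; interest $3.18 → $99.41; payment $49.00; balance $50.41
Quarter 10: opening $50.41; interest $1.66 → $52.07; payment $49.00; balance $3.07
Quarter 11: opening $3.07; interest $0.10 → $3.17; payment $3.17; balance $0.00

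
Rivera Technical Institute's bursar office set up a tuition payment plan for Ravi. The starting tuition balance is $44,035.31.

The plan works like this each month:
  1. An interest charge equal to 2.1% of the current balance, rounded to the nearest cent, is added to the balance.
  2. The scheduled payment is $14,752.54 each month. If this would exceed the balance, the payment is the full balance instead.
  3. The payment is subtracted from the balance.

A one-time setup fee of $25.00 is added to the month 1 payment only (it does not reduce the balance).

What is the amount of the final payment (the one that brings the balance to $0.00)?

$1,709.84

# | Opening | Interest | Payment | Fee | End bal
1 | $44,035.31 | $924.74 | $14,752.54 | $25.00 | $30,207.51
2 | $30,207.51 | $634.36 | $14,752.54 | — | $16,089.33
3 | $16,089.33 | $337.88 | $14,752.54 | — | $1,674.67
4 | $1,674.67 | $35.17 | $1,709.84 | — | $0.00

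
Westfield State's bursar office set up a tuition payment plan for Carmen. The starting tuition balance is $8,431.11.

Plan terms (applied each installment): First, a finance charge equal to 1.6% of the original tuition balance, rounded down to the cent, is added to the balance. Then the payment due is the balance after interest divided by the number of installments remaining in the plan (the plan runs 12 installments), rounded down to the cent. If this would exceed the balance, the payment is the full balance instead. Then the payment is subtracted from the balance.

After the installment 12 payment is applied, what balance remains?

$0.00

Installment 1: $8,431.11 +$134.89 interest = $8,566.00; pay $713.83 → $7,852.17
Installment 2: $7,852.17 +$134.89 interest = $7,987.06; pay $726.09 → $7,260.97
Installment 3: $7,260.97 +$134.89 interest = $7,395.86; pay $739.58 → $6,656.28
Installment 4: $6,656.28 +$134.89 interest = $6,791.17; pay $754.57 → $6,036.60
Installment 5: $6,036.60 +$134.89 interest = $6,171.49; pay $771.43 → $5,400.06
Installment 6: $5,400.06 +$134.89 interest = $5,534.95; pay $790.70 → $4,744.25
Installment 7: $4,744.25 +$134.89 interest = $4,879.14; pay $813.19 → $4,065.95
Installment 8: $4,065.95 +$134.89 interest = $4,200.84; pay $840.16 → $3,360.68
Installment 9: $3,360.68 +$134.89 interest = $3,495.57; pay $873.89 → $2,621.68
Installment 10: $2,621.68 +$134.89 interest = $2,756.57; pay $918.85 → $1,837.72
Installment 11: $1,837.72 +$134.89 interest = $1,972.61; pay $986.30 → $986.31
Installment 12: $986.31 +$134.89 interest = $1,121.20; pay $1,121.20 → $0.00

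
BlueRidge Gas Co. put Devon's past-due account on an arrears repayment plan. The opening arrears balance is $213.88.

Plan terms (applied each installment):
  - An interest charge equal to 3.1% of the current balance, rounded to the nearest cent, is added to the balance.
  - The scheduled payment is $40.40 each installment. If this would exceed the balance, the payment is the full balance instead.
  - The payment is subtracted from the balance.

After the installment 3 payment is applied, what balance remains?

Installment 1: $213.88 +$6.63 interest = $220.51; pay $40.40 → $180.11
Installment 2: $180.11 +$5.58 interest = $185.69; pay $40.40 → $145.29
Installment 3: $145.29 +$4.50 interest = $149.79; pay $40.40 → $109.39

$109.39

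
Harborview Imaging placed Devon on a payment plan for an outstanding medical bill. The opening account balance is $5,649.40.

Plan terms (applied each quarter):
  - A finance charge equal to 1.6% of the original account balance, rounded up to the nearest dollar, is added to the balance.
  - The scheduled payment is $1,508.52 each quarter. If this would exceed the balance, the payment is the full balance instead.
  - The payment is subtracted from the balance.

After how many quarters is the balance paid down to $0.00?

4

Quarter 1: opening $5,649.40; interest $91.00 → $5,740.40; payment $1,508.52; balance $4,231.88
Quarter 2: opening $4,231.88; interest $91.00 → $4,322.88; payment $1,508.52; balance $2,814.36
Quarter 3: opening $2,814.36; interest $91.00 → $2,905.36; payment $1,508.52; balance $1,396.84
Quarter 4: opening $1,396.84; interest $91.00 → $1,487.84; payment $1,487.84; balance $0.00
Balance reaches $0.00 in quarter 4.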